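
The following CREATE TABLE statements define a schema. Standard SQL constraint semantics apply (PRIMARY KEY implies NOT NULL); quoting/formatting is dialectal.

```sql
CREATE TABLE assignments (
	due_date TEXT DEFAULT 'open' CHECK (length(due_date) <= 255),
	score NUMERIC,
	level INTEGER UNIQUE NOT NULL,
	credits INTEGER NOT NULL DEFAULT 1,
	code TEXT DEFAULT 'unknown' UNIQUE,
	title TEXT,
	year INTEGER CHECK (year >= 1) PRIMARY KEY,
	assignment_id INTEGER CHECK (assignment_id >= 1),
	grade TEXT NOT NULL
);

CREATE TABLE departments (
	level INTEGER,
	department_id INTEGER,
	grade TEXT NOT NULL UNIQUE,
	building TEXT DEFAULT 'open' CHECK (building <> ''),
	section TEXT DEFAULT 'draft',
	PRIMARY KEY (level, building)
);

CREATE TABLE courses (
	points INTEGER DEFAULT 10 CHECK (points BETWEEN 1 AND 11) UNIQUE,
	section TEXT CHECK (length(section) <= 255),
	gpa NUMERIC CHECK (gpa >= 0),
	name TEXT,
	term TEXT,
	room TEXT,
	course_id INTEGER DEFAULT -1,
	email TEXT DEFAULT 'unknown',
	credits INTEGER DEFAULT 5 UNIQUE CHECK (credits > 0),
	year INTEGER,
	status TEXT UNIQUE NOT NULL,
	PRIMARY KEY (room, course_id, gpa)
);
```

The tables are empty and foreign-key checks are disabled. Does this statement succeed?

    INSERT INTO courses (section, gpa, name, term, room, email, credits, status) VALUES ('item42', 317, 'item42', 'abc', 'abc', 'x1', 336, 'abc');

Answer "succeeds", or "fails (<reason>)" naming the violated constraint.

succeeds

NOT NULL columns: course_id defaults to -1; gpa is supplied; room is supplied; status is supplied.
CHECK constraints: 'item42' satisfies (length(section) <= 255); 317 satisfies (gpa >= 0); 336 satisfies (credits > 0).
No constraint is violated.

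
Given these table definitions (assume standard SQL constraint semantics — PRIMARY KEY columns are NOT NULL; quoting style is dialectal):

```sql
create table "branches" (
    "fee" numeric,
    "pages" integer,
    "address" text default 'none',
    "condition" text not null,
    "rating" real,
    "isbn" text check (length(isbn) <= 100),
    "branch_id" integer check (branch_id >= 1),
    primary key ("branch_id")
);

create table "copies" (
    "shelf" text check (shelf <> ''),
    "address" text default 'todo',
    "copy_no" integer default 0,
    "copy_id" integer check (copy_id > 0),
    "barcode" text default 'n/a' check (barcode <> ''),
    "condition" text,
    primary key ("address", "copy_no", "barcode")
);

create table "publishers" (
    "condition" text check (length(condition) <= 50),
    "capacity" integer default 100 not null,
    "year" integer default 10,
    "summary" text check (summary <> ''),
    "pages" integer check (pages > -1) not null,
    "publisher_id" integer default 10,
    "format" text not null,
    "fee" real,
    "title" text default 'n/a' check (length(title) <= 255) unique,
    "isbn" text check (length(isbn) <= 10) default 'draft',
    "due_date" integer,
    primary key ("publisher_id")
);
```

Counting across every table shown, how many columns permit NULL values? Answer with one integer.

15

branches: 5 nullable (fee, pages, address, rating, isbn — PK (branch_id) and explicit NOT NULL columns excluded).
copies: 3 nullable (shelf, copy_id, condition — PK (address, copy_no, barcode) and explicit NOT NULL columns excluded).
publishers: 7 nullable (condition, year, summary, fee, title, isbn, due_date — PK (publisher_id) and explicit NOT NULL columns excluded).
Total: 5 + 3 + 7 = 15.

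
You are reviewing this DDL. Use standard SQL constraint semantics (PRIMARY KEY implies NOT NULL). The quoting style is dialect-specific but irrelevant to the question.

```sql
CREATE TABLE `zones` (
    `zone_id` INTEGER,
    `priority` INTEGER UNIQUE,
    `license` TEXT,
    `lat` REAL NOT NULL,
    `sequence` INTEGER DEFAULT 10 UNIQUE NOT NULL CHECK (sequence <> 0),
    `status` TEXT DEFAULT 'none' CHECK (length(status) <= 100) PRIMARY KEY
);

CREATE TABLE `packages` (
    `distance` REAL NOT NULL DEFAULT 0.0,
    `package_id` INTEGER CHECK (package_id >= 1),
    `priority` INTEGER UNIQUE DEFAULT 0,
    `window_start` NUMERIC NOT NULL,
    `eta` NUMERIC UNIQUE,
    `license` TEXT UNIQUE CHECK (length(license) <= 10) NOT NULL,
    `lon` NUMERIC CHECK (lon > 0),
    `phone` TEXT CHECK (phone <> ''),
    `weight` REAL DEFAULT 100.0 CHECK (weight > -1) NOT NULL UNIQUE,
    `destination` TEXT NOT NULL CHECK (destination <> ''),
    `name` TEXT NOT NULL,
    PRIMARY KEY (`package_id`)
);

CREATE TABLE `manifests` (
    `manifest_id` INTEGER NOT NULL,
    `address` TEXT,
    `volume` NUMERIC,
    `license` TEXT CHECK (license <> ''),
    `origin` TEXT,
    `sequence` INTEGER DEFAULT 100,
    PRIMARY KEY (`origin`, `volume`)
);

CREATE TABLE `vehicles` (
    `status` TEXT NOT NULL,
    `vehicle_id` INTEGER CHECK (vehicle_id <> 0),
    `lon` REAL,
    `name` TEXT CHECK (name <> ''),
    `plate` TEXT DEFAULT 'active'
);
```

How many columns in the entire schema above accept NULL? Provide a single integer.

zones: 3 nullable (zone_id, priority, license — PK (status) and explicit NOT NULL columns excluded).
packages: 4 nullable (priority, eta, lon, phone — PK (package_id) and explicit NOT NULL columns excluded).
manifests: 3 nullable (address, license, sequence — PK (origin, volume) and explicit NOT NULL columns excluded).
vehicles: 4 nullable (vehicle_id, lon, name, plate — PK none and explicit NOT NULL columns excluded).
Total: 3 + 4 + 3 + 4 = 14.

14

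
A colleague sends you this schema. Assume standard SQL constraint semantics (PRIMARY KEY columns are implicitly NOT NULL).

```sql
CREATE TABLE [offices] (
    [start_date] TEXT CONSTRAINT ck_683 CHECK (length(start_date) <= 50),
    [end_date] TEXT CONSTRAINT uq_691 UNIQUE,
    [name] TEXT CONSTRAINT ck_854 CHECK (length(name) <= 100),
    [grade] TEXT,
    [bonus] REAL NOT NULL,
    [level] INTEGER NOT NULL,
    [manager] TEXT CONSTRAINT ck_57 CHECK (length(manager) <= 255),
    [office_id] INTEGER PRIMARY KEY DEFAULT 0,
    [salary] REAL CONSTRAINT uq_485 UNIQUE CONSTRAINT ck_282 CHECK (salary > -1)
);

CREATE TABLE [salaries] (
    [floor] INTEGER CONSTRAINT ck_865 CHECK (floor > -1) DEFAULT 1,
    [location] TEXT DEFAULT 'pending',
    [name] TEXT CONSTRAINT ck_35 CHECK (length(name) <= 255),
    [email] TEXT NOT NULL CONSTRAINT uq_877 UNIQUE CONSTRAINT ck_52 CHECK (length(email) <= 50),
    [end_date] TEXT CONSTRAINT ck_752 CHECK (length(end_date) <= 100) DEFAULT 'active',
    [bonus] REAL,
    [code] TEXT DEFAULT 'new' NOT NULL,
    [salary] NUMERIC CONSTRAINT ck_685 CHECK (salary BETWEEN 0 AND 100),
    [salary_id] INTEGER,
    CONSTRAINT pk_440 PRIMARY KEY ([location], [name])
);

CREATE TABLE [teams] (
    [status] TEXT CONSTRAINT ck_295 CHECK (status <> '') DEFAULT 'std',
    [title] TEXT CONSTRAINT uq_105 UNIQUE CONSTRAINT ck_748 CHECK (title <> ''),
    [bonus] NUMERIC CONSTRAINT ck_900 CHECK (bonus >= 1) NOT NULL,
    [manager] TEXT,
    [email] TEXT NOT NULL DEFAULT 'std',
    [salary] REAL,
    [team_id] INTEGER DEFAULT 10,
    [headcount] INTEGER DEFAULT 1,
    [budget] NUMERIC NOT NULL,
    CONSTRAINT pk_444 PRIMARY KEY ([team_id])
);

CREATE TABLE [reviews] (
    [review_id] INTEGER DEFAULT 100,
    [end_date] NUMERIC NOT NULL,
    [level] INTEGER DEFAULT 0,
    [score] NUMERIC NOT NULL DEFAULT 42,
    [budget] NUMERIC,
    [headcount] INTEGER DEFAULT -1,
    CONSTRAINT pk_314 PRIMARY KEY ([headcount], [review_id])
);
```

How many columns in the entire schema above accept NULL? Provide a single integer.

18

offices: 6 nullable (start_date, end_date, name, grade, manager, salary — PK (office_id) and explicit NOT NULL columns excluded).
salaries: 5 nullable (floor, end_date, bonus, salary, salary_id — PK (location, name) and explicit NOT NULL columns excluded).
teams: 5 nullable (status, title, manager, salary, headcount — PK (team_id) and explicit NOT NULL columns excluded).
reviews: 2 nullable (level, budget — PK (headcount, review_id) and explicit NOT NULL columns excluded).
Total: 6 + 5 + 5 + 2 = 18.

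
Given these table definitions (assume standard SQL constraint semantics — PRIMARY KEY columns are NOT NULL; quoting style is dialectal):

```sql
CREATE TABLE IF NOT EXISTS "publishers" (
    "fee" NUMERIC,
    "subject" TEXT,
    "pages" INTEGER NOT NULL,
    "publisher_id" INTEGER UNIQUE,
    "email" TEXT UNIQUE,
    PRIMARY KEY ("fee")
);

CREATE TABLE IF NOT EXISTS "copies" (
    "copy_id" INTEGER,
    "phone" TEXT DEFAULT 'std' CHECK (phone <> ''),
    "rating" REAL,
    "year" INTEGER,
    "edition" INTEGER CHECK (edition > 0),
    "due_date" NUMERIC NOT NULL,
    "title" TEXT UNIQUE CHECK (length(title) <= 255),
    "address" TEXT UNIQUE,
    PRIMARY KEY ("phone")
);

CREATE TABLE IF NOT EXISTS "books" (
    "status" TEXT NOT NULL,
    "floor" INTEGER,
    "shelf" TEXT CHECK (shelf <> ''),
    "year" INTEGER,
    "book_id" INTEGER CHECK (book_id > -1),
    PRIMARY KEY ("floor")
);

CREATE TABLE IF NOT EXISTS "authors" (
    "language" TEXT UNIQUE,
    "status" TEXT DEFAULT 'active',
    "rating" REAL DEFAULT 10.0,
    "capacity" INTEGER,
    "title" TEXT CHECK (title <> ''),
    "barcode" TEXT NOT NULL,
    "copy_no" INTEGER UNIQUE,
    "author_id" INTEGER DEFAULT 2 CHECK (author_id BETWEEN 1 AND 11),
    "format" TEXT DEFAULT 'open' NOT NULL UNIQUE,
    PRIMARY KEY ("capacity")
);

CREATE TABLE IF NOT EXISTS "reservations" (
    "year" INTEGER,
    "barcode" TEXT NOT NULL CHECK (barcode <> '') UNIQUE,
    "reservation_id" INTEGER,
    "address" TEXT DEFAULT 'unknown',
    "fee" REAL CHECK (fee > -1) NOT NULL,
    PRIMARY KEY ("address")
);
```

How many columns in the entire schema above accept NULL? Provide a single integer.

20

publishers: 3 nullable (subject, publisher_id, email — PK (fee) and explicit NOT NULL columns excluded).
copies: 6 nullable (copy_id, rating, year, edition, title, address — PK (phone) and explicit NOT NULL columns excluded).
books: 3 nullable (shelf, year, book_id — PK (floor) and explicit NOT NULL columns excluded).
authors: 6 nullable (language, status, rating, title, copy_no, author_id — PK (capacity) and explicit NOT NULL columns excluded).
reservations: 2 nullable (year, reservation_id — PK (address) and explicit NOT NULL columns excluded).
Total: 3 + 6 + 3 + 6 + 2 = 20.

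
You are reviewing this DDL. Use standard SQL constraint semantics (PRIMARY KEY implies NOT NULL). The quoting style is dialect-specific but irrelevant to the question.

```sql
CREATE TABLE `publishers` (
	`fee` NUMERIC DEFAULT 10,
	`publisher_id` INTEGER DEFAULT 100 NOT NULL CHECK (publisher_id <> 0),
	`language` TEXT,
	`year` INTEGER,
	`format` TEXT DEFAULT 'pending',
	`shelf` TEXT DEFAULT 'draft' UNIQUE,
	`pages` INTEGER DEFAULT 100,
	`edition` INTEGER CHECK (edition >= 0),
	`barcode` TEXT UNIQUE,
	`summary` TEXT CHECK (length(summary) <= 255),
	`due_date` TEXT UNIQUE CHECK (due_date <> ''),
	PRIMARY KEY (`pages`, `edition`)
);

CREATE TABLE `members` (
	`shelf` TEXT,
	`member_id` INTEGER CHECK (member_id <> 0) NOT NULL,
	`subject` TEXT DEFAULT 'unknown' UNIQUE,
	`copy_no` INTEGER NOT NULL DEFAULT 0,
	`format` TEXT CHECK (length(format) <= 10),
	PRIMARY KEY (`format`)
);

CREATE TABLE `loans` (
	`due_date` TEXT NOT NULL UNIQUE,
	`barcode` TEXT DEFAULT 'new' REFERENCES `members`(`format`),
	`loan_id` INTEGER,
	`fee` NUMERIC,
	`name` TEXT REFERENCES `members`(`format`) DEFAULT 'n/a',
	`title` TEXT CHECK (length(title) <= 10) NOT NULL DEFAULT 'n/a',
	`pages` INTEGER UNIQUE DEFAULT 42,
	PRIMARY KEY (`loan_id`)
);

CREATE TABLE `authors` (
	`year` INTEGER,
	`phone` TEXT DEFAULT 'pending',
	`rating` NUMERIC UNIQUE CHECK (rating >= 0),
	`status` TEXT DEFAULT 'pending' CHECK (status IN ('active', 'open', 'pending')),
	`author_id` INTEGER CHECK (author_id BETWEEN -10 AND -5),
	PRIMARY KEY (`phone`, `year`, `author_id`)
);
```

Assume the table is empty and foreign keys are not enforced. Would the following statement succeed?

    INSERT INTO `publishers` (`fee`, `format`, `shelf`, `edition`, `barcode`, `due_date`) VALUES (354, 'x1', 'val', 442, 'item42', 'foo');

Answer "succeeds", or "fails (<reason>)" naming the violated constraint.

succeeds

NOT NULL columns: edition is supplied; pages defaults to 100; publisher_id defaults to 100.
CHECK constraints: 442 satisfies (edition >= 0); 'foo' satisfies (due_date <> '').
No constraint is violated.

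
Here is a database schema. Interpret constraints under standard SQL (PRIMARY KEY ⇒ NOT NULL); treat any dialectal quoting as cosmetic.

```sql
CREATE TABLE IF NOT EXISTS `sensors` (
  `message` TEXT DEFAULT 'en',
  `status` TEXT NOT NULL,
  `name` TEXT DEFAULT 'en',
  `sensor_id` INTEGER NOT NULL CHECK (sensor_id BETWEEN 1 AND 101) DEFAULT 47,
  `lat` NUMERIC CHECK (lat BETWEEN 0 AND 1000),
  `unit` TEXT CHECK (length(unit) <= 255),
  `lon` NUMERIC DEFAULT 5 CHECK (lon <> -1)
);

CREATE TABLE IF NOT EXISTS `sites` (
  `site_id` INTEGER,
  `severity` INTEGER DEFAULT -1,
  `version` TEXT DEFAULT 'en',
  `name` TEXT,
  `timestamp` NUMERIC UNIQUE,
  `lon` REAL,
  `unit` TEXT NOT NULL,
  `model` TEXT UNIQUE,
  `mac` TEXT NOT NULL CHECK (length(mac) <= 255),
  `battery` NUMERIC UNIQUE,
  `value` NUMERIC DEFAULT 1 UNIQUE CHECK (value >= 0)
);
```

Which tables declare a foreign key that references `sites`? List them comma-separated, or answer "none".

No REFERENCES clause anywhere in the schema names sites.

none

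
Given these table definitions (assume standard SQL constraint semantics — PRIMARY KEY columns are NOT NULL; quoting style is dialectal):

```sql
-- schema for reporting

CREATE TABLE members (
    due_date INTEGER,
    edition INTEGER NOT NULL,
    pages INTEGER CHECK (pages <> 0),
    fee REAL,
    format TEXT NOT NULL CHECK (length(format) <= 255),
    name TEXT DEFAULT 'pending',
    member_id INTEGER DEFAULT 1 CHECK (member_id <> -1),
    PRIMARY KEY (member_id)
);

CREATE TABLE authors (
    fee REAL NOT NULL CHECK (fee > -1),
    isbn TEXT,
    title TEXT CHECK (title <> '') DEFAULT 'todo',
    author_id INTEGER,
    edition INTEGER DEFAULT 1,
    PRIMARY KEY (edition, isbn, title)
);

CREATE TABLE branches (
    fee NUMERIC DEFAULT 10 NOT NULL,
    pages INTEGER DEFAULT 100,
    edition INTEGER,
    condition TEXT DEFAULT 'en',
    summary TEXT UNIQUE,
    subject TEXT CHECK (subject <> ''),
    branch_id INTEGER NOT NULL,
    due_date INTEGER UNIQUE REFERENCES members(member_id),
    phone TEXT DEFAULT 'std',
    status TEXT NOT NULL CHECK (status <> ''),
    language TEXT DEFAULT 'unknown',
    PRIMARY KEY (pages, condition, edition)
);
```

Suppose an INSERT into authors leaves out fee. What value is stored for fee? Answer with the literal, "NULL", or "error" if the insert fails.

error

fee has no DEFAULT clause.
Omitting it would insert NULL, but it is declared NOT NULL, so the INSERT fails.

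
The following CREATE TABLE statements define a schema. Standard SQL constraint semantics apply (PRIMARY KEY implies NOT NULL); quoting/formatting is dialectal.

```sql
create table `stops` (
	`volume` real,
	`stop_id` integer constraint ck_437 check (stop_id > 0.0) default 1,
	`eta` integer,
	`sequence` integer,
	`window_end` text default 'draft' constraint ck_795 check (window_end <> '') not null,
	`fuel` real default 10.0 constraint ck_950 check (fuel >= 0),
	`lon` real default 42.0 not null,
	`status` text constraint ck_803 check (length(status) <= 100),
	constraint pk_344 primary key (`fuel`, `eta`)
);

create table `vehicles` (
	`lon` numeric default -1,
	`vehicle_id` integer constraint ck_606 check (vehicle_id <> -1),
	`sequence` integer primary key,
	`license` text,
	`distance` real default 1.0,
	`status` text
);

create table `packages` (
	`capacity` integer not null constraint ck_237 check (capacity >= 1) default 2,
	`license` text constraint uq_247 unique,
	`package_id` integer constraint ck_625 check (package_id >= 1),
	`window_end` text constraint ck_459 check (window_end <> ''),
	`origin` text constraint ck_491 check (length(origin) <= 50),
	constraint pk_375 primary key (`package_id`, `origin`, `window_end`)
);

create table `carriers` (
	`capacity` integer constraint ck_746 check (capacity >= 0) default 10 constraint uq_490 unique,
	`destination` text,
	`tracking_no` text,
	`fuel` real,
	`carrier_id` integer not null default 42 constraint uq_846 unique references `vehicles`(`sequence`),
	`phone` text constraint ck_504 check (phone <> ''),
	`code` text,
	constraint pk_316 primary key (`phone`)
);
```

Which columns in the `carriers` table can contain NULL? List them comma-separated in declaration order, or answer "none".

capacity, destination, tracking_no, fuel, code

- capacity: CHECK does not forbid NULL (a CHECK constraint passes when its expression is NULL) → nullable.
- destination: no NOT NULL constraint applies → nullable.
- tracking_no: no NOT NULL constraint applies → nullable.
- fuel: no NOT NULL constraint applies → nullable.
- carrier_id: declared NOT NULL → not nullable.
- phone: part of the PRIMARY KEY, which implies NOT NULL → not nullable.
- code: no NOT NULL constraint applies → nullable.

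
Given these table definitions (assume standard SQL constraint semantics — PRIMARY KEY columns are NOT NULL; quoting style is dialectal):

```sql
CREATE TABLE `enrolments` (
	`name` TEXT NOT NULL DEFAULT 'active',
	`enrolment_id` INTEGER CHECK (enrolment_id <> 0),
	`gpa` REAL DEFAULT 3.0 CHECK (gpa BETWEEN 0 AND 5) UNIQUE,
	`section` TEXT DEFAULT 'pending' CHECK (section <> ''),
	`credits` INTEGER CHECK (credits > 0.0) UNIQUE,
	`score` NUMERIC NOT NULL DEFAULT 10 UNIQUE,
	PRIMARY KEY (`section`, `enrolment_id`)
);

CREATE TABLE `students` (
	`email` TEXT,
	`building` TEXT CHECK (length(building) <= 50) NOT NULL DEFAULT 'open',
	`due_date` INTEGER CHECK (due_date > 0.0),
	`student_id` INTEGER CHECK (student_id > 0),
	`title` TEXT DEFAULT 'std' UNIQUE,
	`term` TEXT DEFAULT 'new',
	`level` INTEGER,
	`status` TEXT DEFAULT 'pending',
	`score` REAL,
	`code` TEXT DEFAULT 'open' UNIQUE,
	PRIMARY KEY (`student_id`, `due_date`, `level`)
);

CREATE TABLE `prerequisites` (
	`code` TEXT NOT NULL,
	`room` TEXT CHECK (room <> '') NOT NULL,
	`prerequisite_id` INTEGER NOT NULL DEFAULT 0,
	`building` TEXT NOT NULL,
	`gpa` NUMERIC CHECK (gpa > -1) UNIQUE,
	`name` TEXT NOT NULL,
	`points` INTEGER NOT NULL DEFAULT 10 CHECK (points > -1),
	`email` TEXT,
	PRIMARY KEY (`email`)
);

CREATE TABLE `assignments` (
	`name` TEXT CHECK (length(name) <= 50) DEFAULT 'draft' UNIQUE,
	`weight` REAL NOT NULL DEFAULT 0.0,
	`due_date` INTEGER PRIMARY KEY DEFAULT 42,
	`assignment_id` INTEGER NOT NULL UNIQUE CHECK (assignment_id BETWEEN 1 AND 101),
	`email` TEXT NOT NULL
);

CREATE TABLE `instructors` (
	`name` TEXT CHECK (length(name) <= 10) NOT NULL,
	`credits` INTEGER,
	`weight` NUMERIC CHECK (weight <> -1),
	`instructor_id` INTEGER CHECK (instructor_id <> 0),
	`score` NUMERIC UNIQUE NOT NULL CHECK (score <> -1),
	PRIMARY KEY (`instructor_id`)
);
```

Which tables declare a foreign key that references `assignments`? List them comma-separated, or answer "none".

none

No REFERENCES clause anywhere in the schema names assignments.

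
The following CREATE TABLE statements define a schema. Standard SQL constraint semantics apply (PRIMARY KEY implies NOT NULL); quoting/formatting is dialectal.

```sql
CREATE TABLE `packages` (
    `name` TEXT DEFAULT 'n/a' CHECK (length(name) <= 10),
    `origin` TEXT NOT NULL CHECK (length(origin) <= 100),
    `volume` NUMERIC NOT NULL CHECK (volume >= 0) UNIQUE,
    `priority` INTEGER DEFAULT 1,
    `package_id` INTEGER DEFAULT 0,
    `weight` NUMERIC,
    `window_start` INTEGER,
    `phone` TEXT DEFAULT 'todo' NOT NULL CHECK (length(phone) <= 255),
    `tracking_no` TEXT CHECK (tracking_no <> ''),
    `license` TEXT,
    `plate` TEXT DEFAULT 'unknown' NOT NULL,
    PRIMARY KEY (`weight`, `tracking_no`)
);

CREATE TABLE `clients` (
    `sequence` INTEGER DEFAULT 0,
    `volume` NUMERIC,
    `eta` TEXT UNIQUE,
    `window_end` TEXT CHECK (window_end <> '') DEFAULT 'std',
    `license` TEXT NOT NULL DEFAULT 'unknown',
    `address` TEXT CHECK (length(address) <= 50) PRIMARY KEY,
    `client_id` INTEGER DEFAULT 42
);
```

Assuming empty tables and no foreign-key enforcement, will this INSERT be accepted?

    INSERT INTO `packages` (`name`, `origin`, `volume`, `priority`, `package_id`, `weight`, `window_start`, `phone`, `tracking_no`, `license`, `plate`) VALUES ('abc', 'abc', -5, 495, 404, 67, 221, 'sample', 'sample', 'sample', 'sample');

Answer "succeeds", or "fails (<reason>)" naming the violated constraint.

The value -5 for volume violates CHECK (volume >= 0).

fails (CHECK on volume)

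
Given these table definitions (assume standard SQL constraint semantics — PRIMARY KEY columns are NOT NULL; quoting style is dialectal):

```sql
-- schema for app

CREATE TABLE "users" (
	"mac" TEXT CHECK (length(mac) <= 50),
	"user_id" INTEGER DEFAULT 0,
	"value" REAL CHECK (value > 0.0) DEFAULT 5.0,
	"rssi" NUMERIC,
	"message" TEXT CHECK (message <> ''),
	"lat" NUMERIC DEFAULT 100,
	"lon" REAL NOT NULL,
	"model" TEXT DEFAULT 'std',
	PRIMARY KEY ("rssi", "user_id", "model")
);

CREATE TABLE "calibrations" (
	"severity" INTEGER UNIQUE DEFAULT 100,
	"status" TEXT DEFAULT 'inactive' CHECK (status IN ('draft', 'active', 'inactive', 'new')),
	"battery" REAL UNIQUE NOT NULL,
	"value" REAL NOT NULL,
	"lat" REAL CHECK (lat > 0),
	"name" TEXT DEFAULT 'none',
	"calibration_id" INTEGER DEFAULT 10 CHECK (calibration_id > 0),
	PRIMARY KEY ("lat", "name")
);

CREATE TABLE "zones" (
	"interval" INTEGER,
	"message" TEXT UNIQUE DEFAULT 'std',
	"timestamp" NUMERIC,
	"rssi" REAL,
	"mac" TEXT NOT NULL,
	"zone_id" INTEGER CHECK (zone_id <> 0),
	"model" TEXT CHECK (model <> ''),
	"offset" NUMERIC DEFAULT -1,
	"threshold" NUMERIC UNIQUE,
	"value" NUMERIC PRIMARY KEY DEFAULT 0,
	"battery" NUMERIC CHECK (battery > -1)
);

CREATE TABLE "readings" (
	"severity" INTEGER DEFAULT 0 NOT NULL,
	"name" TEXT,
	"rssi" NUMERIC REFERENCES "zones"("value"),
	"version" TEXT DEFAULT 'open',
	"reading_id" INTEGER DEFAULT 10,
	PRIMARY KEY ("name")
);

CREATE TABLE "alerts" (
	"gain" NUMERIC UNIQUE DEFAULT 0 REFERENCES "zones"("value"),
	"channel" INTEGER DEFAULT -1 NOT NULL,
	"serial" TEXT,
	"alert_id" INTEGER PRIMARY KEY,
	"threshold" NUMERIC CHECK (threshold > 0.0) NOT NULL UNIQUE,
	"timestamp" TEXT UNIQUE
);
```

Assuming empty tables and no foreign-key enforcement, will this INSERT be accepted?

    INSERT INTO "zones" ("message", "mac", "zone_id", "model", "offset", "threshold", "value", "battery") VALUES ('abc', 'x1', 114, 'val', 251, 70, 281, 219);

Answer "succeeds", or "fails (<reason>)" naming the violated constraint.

succeeds

NOT NULL columns: mac is supplied; value is supplied.
CHECK constraints: 114 satisfies (zone_id <> 0); 'val' satisfies (model <> ''); 219 satisfies (battery > -1).
No constraint is violated.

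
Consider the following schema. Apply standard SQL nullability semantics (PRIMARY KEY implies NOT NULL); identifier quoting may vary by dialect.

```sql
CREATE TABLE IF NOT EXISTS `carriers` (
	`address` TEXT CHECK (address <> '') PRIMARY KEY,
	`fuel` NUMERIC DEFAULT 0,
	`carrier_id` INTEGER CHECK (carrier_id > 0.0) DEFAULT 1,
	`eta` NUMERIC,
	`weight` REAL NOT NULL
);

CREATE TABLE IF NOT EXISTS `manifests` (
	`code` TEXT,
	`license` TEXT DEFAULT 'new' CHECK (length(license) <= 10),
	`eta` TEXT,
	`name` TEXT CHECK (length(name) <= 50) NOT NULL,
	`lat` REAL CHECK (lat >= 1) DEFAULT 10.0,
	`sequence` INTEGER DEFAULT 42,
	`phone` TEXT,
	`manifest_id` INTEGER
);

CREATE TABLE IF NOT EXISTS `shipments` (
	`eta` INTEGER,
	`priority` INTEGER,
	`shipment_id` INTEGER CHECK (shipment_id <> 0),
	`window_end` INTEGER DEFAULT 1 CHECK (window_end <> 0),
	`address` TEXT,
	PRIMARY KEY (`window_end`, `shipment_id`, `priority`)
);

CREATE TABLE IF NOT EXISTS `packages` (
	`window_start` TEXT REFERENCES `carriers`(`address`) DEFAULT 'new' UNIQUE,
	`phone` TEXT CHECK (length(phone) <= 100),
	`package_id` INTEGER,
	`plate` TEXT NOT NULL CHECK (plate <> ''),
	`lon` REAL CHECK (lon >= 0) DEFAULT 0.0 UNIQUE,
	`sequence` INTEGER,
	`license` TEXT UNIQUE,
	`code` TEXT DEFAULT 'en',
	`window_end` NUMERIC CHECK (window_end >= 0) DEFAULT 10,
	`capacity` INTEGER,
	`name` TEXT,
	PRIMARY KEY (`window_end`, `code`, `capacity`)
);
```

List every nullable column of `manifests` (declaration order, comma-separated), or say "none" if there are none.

code, license, eta, lat, sequence, phone, manifest_id

- code: no NOT NULL constraint applies → nullable.
- license: CHECK does not forbid NULL (a CHECK constraint passes when its expression is NULL) → nullable.
- eta: no NOT NULL constraint applies → nullable.
- name: declared NOT NULL → not nullable.
- lat: CHECK does not forbid NULL (a CHECK constraint passes when its expression is NULL) → nullable.
- sequence: DEFAULT only fills an omitted column; an explicit NULL is still allowed → nullable.
- phone: no NOT NULL constraint applies → nullable.
- manifest_id: no NOT NULL constraint applies → nullable.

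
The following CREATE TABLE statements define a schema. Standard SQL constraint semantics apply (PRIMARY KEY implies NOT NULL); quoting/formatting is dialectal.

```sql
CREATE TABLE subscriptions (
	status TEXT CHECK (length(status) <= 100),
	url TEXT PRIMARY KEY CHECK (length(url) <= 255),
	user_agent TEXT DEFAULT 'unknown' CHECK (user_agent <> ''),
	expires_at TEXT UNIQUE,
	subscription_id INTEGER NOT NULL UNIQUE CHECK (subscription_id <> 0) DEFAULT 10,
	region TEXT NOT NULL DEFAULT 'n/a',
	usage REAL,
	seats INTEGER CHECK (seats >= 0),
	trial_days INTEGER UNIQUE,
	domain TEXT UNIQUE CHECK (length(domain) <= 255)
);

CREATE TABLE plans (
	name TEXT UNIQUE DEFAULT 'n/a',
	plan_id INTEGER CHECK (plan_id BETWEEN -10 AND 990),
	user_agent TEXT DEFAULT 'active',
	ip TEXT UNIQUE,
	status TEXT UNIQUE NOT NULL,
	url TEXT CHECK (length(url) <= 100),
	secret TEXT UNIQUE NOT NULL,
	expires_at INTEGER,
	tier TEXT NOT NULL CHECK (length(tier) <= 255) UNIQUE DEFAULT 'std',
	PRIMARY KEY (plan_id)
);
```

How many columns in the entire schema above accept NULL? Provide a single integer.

subscriptions: 7 nullable (status, user_agent, expires_at, usage, seats, trial_days, domain — PK (url) and explicit NOT NULL columns excluded).
plans: 5 nullable (name, user_agent, ip, url, expires_at — PK (plan_id) and explicit NOT NULL columns excluded).
Total: 7 + 5 = 12.

12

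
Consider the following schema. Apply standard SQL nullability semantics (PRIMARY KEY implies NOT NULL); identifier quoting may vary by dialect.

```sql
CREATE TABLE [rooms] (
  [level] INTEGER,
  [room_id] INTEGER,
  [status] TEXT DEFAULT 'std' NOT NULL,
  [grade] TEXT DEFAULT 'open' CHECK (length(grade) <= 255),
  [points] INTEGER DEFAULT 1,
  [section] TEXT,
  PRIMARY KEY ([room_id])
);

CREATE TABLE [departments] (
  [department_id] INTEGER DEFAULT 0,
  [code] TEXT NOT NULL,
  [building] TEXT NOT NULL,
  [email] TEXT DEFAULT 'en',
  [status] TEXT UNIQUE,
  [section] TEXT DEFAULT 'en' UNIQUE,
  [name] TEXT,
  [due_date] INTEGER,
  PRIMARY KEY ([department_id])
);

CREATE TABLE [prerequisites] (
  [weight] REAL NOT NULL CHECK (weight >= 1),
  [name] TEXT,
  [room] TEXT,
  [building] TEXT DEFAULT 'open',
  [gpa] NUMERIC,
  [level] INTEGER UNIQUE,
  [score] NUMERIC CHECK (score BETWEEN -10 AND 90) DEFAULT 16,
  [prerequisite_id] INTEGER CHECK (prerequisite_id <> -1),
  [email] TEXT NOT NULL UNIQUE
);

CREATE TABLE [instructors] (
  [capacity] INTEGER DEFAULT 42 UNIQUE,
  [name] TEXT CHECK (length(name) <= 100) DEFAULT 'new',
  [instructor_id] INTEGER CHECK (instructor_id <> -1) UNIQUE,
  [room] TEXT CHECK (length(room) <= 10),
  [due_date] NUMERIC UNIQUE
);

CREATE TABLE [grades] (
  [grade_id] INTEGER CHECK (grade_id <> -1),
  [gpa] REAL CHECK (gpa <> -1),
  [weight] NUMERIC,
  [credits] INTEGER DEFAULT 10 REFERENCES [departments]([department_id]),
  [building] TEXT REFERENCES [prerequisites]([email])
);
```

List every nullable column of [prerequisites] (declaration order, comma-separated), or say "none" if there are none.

name, room, building, gpa, level, score, prerequisite_id

- weight: declared NOT NULL → not nullable.
- name: no NOT NULL constraint applies → nullable.
- room: no NOT NULL constraint applies → nullable.
- building: DEFAULT only fills an omitted column; an explicit NULL is still allowed → nullable.
- gpa: no NOT NULL constraint applies → nullable.
- level: UNIQUE does not imply NOT NULL → nullable.
- score: CHECK does not forbid NULL (a CHECK constraint passes when its expression is NULL) → nullable.
- prerequisite_id: CHECK does not forbid NULL (a CHECK constraint passes when its expression is NULL) → nullable.
- email: declared NOT NULL → not nullable.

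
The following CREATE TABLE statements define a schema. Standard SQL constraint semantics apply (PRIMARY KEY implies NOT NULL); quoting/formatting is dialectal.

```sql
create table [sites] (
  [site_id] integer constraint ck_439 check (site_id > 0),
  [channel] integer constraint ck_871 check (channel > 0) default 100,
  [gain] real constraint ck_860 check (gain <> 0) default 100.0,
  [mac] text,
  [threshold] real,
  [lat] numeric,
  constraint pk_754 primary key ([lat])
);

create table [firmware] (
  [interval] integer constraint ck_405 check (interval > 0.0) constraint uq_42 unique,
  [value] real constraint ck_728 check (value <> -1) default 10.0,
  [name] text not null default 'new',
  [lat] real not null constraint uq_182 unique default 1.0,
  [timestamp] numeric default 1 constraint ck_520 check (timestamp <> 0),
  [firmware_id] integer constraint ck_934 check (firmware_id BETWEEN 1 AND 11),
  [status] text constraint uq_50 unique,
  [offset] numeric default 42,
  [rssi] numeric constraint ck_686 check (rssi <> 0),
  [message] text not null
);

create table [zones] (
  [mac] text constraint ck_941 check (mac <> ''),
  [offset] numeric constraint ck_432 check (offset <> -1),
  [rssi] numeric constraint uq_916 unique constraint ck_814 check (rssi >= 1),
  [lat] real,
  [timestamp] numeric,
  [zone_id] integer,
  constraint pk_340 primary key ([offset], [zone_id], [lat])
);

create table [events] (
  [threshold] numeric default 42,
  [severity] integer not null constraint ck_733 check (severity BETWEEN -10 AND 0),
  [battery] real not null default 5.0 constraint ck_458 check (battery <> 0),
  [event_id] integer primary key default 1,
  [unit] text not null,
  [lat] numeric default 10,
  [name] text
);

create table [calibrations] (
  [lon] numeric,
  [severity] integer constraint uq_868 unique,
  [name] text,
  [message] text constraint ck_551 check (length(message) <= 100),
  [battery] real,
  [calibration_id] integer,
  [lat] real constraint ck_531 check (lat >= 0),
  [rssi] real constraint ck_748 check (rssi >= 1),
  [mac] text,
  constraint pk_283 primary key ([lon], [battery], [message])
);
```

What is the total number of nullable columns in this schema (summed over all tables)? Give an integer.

sites: 5 nullable (site_id, channel, gain, mac, threshold — PK (lat) and explicit NOT NULL columns excluded).
firmware: 7 nullable (interval, value, timestamp, firmware_id, status, offset, rssi — PK none and explicit NOT NULL columns excluded).
zones: 3 nullable (mac, rssi, timestamp — PK (offset, zone_id, lat) and explicit NOT NULL columns excluded).
events: 3 nullable (threshold, lat, name — PK (event_id) and explicit NOT NULL columns excluded).
calibrations: 6 nullable (severity, name, calibration_id, lat, rssi, mac — PK (lon, battery, message) and explicit NOT NULL columns excluded).
Total: 5 + 7 + 3 + 3 + 6 = 24.

24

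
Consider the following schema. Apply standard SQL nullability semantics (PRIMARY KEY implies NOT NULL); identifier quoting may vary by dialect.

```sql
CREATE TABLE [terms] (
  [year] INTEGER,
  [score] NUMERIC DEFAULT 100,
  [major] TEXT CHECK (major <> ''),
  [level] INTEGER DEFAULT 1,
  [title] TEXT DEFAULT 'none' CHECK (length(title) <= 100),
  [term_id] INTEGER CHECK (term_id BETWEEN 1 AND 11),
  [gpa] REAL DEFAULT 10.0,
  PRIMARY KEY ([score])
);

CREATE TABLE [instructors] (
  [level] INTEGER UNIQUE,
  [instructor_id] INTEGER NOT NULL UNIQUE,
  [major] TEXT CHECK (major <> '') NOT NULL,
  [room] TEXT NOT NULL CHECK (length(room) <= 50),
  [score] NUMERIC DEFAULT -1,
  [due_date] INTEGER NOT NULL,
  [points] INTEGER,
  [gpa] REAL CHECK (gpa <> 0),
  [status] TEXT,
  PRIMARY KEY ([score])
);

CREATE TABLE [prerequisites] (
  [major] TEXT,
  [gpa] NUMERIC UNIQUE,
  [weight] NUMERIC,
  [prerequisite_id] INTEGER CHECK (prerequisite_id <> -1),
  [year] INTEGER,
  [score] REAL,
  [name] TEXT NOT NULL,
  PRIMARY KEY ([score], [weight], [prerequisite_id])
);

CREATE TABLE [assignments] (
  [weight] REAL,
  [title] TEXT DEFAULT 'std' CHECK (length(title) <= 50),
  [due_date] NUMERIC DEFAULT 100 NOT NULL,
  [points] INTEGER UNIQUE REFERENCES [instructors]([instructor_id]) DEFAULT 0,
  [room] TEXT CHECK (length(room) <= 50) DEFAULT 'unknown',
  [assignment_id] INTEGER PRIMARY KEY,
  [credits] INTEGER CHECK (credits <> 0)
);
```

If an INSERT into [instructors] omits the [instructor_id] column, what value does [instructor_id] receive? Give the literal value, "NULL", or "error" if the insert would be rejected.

error

instructor_id has no DEFAULT clause.
Omitting it would insert NULL, but it is declared NOT NULL, so the INSERT fails.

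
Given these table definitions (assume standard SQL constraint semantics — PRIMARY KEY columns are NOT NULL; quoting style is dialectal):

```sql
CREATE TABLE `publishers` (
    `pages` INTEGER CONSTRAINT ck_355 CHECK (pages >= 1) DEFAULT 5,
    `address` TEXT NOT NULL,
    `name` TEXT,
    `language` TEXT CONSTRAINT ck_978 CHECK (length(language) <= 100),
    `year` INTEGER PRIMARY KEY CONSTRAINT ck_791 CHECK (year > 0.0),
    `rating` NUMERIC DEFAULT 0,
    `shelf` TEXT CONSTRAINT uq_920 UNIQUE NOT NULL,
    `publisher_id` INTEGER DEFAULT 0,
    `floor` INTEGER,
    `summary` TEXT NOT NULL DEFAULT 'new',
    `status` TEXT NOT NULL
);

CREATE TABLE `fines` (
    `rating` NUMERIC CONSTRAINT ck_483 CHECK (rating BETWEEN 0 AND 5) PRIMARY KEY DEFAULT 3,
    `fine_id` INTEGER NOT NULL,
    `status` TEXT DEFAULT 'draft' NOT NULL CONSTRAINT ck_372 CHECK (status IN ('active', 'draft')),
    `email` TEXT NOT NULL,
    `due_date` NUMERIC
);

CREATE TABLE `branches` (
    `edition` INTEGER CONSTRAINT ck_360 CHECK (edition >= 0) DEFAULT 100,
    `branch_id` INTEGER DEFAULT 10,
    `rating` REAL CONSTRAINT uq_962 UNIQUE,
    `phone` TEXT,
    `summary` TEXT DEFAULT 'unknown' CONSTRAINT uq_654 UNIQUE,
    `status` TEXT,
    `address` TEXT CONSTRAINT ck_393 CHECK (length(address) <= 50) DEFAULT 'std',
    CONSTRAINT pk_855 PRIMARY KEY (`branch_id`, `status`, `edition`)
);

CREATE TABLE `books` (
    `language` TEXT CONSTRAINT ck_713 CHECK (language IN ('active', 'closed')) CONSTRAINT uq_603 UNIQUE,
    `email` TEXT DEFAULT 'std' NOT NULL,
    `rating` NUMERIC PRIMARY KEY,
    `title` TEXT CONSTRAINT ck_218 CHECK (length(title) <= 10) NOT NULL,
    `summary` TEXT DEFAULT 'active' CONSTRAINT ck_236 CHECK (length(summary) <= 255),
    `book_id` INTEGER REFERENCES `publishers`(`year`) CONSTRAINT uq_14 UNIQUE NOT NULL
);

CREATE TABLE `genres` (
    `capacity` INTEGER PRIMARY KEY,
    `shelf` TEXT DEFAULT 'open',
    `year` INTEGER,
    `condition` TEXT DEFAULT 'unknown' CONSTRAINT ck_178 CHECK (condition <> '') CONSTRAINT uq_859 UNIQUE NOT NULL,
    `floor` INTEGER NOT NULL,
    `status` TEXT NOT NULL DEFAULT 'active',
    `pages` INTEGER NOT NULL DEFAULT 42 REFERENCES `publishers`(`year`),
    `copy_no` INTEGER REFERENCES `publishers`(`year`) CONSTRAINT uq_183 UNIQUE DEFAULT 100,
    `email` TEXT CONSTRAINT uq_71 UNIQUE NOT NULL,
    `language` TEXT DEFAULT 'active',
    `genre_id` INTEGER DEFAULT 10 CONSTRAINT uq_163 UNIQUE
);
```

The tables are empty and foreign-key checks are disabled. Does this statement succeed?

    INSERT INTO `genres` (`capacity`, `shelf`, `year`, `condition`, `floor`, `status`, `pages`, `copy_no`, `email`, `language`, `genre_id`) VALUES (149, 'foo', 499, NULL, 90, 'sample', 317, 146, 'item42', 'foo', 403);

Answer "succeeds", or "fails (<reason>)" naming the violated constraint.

condition is explicitly set to NULL, but condition is declared NOT NULL.

fails (NOT NULL on condition)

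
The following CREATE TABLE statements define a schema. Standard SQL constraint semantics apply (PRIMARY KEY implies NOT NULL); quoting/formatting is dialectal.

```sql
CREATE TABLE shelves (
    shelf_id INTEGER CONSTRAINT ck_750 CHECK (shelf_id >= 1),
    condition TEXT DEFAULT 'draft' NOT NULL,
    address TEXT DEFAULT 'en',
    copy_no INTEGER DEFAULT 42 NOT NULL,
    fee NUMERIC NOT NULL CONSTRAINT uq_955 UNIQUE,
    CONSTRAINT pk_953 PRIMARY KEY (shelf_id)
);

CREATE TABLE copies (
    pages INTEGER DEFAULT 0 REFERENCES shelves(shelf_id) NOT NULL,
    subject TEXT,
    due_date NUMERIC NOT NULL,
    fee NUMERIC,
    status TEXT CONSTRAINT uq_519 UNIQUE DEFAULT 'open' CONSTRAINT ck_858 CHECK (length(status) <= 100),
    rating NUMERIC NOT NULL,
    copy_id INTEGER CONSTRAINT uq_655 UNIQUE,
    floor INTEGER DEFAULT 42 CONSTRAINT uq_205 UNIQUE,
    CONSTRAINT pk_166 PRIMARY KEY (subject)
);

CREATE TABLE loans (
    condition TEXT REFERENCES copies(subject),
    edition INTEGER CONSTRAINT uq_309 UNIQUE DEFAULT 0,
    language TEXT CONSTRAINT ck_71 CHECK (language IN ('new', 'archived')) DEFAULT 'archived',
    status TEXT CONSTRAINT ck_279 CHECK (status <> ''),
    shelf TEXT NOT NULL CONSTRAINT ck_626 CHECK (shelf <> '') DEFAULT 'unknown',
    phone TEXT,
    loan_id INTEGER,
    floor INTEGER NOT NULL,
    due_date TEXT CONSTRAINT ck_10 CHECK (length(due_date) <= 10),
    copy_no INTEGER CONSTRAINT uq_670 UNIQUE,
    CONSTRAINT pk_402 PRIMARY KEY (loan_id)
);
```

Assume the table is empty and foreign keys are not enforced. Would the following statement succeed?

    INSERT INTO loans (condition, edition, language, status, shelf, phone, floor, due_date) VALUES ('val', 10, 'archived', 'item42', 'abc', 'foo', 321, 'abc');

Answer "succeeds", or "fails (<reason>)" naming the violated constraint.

fails (NOT NULL on loan_id)

loan_id is omitted from the column list and has no DEFAULT, so it would receive NULL.
But loan_id is part of the PRIMARY KEY (implied NOT NULL).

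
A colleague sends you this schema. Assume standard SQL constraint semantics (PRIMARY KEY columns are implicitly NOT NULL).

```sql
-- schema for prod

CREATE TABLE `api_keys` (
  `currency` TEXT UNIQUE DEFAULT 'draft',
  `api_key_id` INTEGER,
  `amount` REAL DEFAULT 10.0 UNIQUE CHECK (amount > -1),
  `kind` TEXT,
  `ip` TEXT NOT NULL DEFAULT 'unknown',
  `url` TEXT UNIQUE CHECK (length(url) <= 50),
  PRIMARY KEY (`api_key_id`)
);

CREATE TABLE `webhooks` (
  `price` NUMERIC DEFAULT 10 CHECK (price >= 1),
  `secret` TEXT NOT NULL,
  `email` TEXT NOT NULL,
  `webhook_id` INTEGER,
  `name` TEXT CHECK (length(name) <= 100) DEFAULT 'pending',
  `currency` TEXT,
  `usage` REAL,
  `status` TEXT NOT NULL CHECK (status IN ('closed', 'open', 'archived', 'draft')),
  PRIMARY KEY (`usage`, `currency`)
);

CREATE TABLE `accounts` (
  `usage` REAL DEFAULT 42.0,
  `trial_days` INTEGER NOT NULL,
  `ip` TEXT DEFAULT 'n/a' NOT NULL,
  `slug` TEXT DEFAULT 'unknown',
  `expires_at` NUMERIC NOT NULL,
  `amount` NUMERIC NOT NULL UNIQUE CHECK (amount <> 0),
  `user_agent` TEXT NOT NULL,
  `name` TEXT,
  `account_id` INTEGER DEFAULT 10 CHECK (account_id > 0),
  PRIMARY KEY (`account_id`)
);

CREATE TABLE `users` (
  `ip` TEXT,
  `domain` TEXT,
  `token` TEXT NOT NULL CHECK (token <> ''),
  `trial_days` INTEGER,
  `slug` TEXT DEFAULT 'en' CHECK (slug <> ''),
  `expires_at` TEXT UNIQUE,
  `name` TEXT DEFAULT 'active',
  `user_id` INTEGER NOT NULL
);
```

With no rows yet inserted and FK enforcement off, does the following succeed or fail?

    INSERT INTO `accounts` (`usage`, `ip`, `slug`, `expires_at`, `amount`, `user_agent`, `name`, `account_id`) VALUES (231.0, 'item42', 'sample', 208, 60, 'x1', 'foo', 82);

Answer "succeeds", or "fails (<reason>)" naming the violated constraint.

fails (NOT NULL on trial_days)

trial_days is omitted from the column list and has no DEFAULT, so it would receive NULL.
But trial_days is declared NOT NULL.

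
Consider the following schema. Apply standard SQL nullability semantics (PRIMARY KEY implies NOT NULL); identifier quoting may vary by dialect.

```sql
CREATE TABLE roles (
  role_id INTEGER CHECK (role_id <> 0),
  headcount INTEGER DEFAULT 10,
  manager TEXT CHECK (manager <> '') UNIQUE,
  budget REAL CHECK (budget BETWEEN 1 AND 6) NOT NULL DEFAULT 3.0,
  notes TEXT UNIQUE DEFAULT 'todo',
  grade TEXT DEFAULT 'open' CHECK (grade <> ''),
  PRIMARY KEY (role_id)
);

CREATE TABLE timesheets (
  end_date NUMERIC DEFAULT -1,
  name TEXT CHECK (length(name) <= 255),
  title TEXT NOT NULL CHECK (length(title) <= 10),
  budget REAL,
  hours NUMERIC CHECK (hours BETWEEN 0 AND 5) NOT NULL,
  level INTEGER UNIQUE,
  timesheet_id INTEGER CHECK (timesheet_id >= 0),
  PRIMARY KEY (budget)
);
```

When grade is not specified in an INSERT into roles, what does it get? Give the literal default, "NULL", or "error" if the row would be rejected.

'open'

grade has an explicit DEFAULT 'open'.
When the column is omitted from an INSERT, that default is used.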